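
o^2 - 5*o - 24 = (o - 8)*(o + 3)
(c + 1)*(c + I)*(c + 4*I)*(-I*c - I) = -I*c^4 + 5*c^3 - 2*I*c^3 + 10*c^2 + 3*I*c^2 + 5*c + 8*I*c + 4*I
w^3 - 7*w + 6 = (w - 2)*(w - 1)*(w + 3)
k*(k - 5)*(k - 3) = k^3 - 8*k^2 + 15*k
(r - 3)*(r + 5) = r^2 + 2*r - 15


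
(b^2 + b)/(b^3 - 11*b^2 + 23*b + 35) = b/(b^2 - 12*b + 35)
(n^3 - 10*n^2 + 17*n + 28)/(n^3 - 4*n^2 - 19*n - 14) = (n - 4)/(n + 2)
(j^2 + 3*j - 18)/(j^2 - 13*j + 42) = (j^2 + 3*j - 18)/(j^2 - 13*j + 42)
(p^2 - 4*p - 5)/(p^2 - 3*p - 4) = (p - 5)/(p - 4)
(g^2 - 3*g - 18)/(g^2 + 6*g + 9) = (g - 6)/(g + 3)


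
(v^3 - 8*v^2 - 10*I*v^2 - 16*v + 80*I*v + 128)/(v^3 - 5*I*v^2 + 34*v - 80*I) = (v - 8)/(v + 5*I)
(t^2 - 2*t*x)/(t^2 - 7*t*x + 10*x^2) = t/(t - 5*x)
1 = 1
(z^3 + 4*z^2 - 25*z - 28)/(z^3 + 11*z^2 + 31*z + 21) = (z - 4)/(z + 3)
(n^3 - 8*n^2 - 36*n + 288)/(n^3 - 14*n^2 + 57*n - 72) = (n^2 - 36)/(n^2 - 6*n + 9)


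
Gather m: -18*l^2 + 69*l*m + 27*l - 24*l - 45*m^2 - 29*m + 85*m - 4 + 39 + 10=-18*l^2 + 3*l - 45*m^2 + m*(69*l + 56) + 45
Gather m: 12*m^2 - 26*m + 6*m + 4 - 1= 12*m^2 - 20*m + 3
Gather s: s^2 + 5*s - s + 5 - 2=s^2 + 4*s + 3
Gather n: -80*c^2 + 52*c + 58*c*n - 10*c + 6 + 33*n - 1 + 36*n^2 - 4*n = -80*c^2 + 42*c + 36*n^2 + n*(58*c + 29) + 5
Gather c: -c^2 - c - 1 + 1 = -c^2 - c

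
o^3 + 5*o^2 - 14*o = o*(o - 2)*(o + 7)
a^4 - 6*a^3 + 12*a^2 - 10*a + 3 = (a - 3)*(a - 1)^3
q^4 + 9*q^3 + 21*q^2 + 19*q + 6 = (q + 1)^3*(q + 6)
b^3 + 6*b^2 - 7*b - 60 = (b - 3)*(b + 4)*(b + 5)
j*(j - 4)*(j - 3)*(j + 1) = j^4 - 6*j^3 + 5*j^2 + 12*j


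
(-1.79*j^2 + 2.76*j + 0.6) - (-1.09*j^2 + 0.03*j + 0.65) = -0.7*j^2 + 2.73*j - 0.05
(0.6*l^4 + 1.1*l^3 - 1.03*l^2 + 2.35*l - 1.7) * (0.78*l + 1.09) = 0.468*l^5 + 1.512*l^4 + 0.3956*l^3 + 0.7103*l^2 + 1.2355*l - 1.853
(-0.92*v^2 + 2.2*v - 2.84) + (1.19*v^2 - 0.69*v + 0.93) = 0.27*v^2 + 1.51*v - 1.91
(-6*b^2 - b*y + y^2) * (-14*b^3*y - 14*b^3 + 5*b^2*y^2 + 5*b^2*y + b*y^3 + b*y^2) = 84*b^5*y + 84*b^5 - 16*b^4*y^2 - 16*b^4*y - 25*b^3*y^3 - 25*b^3*y^2 + 4*b^2*y^4 + 4*b^2*y^3 + b*y^5 + b*y^4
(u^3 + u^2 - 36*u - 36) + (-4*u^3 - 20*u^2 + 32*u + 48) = -3*u^3 - 19*u^2 - 4*u + 12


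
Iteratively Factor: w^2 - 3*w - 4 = (w - 4)*(w + 1)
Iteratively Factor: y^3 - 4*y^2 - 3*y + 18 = (y + 2)*(y^2 - 6*y + 9) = (y - 3)*(y + 2)*(y - 3)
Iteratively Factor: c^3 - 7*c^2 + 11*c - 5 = (c - 1)*(c^2 - 6*c + 5) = (c - 5)*(c - 1)*(c - 1)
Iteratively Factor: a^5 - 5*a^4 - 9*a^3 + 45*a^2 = (a - 5)*(a^4 - 9*a^2) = (a - 5)*(a - 3)*(a^3 + 3*a^2) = (a - 5)*(a - 3)*(a + 3)*(a^2) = a*(a - 5)*(a - 3)*(a + 3)*(a)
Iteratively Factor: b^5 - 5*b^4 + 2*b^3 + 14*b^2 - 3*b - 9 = (b - 1)*(b^4 - 4*b^3 - 2*b^2 + 12*b + 9) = (b - 1)*(b + 1)*(b^3 - 5*b^2 + 3*b + 9) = (b - 3)*(b - 1)*(b + 1)*(b^2 - 2*b - 3) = (b - 3)*(b - 1)*(b + 1)^2*(b - 3)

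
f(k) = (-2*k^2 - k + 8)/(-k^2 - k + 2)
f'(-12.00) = 0.00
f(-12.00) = 2.06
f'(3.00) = 0.39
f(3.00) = 1.30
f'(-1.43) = -1.77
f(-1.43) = 3.86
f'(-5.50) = -0.01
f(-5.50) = 2.07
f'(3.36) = 0.28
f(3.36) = 1.42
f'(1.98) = 1.69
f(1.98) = 0.47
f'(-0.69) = 0.20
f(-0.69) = 3.50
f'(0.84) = 65.02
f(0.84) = 12.65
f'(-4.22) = -0.07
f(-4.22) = 2.02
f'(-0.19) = 0.97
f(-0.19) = 3.77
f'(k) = (-4*k - 1)/(-k^2 - k + 2) + (2*k + 1)*(-2*k^2 - k + 8)/(-k^2 - k + 2)^2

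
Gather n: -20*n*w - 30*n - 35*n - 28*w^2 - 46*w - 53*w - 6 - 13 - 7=n*(-20*w - 65) - 28*w^2 - 99*w - 26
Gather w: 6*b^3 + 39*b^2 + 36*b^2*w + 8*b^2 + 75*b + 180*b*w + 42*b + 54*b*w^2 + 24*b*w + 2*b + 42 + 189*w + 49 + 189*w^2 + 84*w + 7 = 6*b^3 + 47*b^2 + 119*b + w^2*(54*b + 189) + w*(36*b^2 + 204*b + 273) + 98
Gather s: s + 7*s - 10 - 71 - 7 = 8*s - 88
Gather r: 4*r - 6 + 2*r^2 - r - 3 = 2*r^2 + 3*r - 9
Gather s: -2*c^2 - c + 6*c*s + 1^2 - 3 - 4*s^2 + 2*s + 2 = -2*c^2 - c - 4*s^2 + s*(6*c + 2)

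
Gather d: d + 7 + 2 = d + 9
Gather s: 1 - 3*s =1 - 3*s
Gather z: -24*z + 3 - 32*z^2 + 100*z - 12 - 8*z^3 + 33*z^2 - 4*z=-8*z^3 + z^2 + 72*z - 9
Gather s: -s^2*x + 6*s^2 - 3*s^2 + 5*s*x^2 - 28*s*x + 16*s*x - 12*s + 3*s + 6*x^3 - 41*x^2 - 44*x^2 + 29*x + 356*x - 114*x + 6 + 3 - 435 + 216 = s^2*(3 - x) + s*(5*x^2 - 12*x - 9) + 6*x^3 - 85*x^2 + 271*x - 210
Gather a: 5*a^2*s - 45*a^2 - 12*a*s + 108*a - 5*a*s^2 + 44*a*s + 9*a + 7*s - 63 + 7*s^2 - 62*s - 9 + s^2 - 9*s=a^2*(5*s - 45) + a*(-5*s^2 + 32*s + 117) + 8*s^2 - 64*s - 72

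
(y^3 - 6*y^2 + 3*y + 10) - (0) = y^3 - 6*y^2 + 3*y + 10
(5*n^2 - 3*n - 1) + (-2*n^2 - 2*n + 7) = 3*n^2 - 5*n + 6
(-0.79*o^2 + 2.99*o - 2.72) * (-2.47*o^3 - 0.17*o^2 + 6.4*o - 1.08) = 1.9513*o^5 - 7.251*o^4 + 1.1541*o^3 + 20.4516*o^2 - 20.6372*o + 2.9376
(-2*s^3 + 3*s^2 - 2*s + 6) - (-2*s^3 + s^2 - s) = 2*s^2 - s + 6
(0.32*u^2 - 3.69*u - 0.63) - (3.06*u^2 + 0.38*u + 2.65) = -2.74*u^2 - 4.07*u - 3.28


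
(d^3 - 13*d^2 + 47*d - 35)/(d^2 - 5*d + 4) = (d^2 - 12*d + 35)/(d - 4)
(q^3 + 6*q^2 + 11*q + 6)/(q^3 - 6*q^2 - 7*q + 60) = (q^2 + 3*q + 2)/(q^2 - 9*q + 20)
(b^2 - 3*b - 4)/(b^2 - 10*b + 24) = (b + 1)/(b - 6)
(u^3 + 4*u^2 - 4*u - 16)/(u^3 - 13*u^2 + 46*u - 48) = (u^2 + 6*u + 8)/(u^2 - 11*u + 24)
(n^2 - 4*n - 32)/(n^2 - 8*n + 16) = (n^2 - 4*n - 32)/(n^2 - 8*n + 16)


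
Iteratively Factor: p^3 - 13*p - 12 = (p + 1)*(p^2 - p - 12) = (p + 1)*(p + 3)*(p - 4)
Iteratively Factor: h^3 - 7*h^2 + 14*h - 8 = (h - 4)*(h^2 - 3*h + 2) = (h - 4)*(h - 1)*(h - 2)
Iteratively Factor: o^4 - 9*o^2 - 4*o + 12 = (o + 2)*(o^3 - 2*o^2 - 5*o + 6) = (o - 3)*(o + 2)*(o^2 + o - 2) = (o - 3)*(o - 1)*(o + 2)*(o + 2)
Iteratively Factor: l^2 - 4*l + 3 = (l - 1)*(l - 3)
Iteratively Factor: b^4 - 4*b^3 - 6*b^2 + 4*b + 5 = (b - 5)*(b^3 + b^2 - b - 1) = (b - 5)*(b + 1)*(b^2 - 1) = (b - 5)*(b - 1)*(b + 1)*(b + 1)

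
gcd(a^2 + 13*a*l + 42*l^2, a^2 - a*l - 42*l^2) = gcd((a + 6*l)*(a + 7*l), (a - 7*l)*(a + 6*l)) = a + 6*l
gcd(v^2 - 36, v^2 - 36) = v^2 - 36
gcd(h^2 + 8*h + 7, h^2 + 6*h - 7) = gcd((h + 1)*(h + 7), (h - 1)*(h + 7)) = h + 7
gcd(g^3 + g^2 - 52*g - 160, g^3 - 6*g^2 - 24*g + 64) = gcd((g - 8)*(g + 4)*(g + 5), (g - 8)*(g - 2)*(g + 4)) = g^2 - 4*g - 32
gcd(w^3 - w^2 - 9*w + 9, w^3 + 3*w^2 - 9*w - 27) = w^2 - 9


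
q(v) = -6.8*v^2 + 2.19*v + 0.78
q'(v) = 2.19 - 13.6*v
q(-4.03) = -118.48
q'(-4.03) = 57.00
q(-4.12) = -123.67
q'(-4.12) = 58.22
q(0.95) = -3.28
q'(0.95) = -10.73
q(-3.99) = -116.21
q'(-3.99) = 56.45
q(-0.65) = -3.52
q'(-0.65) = 11.03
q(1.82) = -17.76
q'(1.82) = -22.56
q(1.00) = -3.83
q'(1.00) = -11.41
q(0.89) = -2.66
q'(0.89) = -9.91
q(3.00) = -53.85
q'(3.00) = -38.61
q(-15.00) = -1562.07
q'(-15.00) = 206.19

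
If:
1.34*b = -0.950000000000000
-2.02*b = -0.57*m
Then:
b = -0.71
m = -2.51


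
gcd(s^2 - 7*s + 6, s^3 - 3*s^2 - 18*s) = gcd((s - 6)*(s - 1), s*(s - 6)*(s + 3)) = s - 6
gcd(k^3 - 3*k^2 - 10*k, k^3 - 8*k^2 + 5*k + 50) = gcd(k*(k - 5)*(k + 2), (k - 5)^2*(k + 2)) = k^2 - 3*k - 10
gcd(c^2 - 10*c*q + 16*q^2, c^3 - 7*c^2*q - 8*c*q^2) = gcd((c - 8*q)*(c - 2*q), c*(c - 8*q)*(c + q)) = -c + 8*q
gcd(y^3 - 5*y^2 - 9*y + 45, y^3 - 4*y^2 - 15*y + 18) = y + 3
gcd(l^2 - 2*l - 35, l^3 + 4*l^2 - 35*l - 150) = l + 5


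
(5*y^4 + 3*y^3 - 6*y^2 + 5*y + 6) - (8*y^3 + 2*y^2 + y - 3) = 5*y^4 - 5*y^3 - 8*y^2 + 4*y + 9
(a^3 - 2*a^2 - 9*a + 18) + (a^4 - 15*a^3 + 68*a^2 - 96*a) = a^4 - 14*a^3 + 66*a^2 - 105*a + 18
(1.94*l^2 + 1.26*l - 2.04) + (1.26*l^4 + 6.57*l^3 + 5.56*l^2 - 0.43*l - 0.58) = 1.26*l^4 + 6.57*l^3 + 7.5*l^2 + 0.83*l - 2.62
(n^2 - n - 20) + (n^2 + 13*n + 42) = 2*n^2 + 12*n + 22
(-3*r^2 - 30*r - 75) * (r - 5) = -3*r^3 - 15*r^2 + 75*r + 375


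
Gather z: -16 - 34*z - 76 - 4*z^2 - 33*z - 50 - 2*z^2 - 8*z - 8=-6*z^2 - 75*z - 150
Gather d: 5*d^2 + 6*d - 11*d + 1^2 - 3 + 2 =5*d^2 - 5*d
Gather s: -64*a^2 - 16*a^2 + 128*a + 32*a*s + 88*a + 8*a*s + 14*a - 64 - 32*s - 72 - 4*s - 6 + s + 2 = -80*a^2 + 230*a + s*(40*a - 35) - 140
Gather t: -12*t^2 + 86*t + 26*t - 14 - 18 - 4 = -12*t^2 + 112*t - 36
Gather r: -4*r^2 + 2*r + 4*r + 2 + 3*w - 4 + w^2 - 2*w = -4*r^2 + 6*r + w^2 + w - 2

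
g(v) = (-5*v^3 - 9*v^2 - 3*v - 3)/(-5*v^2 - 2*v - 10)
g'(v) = (10*v + 2)*(-5*v^3 - 9*v^2 - 3*v - 3)/(-5*v^2 - 2*v - 10)^2 + (-15*v^2 - 18*v - 3)/(-5*v^2 - 2*v - 10)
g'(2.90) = 1.20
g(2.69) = 3.37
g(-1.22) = 0.24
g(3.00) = 3.74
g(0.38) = 0.50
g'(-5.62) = 1.03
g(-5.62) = -3.94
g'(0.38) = 0.79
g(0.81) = 0.94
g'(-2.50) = 0.97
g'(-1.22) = 0.39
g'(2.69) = 1.22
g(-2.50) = -0.73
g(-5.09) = -3.39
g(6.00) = 7.05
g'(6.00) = 1.06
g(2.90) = 3.62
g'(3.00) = 1.19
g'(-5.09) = 1.04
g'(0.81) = 1.20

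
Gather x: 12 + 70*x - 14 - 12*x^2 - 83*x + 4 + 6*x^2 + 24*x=-6*x^2 + 11*x + 2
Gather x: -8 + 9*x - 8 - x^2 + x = -x^2 + 10*x - 16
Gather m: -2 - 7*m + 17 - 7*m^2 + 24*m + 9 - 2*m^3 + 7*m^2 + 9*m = -2*m^3 + 26*m + 24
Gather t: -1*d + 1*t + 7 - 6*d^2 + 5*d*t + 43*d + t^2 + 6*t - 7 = -6*d^2 + 42*d + t^2 + t*(5*d + 7)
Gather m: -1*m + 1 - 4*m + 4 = 5 - 5*m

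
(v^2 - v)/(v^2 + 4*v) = (v - 1)/(v + 4)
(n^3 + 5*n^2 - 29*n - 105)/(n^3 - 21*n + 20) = (n^3 + 5*n^2 - 29*n - 105)/(n^3 - 21*n + 20)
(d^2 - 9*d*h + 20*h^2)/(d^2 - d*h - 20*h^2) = (d - 4*h)/(d + 4*h)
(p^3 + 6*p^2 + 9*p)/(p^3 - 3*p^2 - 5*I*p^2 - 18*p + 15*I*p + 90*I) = p*(p + 3)/(p^2 - p*(6 + 5*I) + 30*I)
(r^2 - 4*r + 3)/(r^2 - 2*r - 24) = (-r^2 + 4*r - 3)/(-r^2 + 2*r + 24)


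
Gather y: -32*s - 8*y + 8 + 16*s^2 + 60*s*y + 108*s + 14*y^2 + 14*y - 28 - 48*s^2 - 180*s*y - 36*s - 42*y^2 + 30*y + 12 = -32*s^2 + 40*s - 28*y^2 + y*(36 - 120*s) - 8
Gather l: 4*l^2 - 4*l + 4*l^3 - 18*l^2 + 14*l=4*l^3 - 14*l^2 + 10*l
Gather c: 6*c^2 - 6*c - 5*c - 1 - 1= 6*c^2 - 11*c - 2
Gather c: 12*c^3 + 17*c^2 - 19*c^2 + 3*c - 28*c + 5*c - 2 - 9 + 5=12*c^3 - 2*c^2 - 20*c - 6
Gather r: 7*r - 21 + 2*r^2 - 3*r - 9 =2*r^2 + 4*r - 30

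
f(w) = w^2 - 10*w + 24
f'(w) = 2*w - 10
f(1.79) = 9.30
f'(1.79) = -6.42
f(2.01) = 7.94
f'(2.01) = -5.98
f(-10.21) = 230.34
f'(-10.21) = -30.42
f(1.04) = 14.68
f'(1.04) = -7.92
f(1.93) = 8.42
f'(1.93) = -6.14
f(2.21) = 6.78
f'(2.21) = -5.58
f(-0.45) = 28.70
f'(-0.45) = -10.90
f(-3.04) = 63.64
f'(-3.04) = -16.08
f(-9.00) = 195.00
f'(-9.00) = -28.00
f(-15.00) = 399.00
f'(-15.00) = -40.00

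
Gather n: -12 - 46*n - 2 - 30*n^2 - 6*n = -30*n^2 - 52*n - 14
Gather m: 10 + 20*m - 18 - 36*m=-16*m - 8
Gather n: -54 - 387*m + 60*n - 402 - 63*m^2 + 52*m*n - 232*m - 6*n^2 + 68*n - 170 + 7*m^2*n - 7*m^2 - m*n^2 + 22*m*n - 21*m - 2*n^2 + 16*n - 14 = -70*m^2 - 640*m + n^2*(-m - 8) + n*(7*m^2 + 74*m + 144) - 640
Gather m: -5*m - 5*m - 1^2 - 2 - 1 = -10*m - 4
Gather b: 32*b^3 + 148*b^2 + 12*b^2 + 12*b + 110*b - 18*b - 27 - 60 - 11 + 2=32*b^3 + 160*b^2 + 104*b - 96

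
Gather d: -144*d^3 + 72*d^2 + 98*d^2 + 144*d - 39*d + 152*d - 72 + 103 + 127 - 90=-144*d^3 + 170*d^2 + 257*d + 68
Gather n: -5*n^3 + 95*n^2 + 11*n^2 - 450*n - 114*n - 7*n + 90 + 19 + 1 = -5*n^3 + 106*n^2 - 571*n + 110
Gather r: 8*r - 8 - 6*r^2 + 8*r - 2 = -6*r^2 + 16*r - 10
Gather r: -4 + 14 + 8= 18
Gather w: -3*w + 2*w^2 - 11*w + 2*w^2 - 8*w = 4*w^2 - 22*w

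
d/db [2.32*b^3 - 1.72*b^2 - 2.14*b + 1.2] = 6.96*b^2 - 3.44*b - 2.14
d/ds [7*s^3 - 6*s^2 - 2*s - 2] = 21*s^2 - 12*s - 2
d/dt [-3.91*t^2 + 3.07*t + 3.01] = 3.07 - 7.82*t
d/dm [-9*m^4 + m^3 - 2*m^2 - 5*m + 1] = -36*m^3 + 3*m^2 - 4*m - 5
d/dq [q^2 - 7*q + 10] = 2*q - 7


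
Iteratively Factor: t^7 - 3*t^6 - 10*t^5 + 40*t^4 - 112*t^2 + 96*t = (t + 2)*(t^6 - 5*t^5 + 40*t^3 - 80*t^2 + 48*t) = (t - 2)*(t + 2)*(t^5 - 3*t^4 - 6*t^3 + 28*t^2 - 24*t) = (t - 2)*(t + 2)*(t + 3)*(t^4 - 6*t^3 + 12*t^2 - 8*t) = (t - 2)^2*(t + 2)*(t + 3)*(t^3 - 4*t^2 + 4*t) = t*(t - 2)^2*(t + 2)*(t + 3)*(t^2 - 4*t + 4) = t*(t - 2)^3*(t + 2)*(t + 3)*(t - 2)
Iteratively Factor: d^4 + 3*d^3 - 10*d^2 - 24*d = (d)*(d^3 + 3*d^2 - 10*d - 24) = d*(d + 2)*(d^2 + d - 12) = d*(d - 3)*(d + 2)*(d + 4)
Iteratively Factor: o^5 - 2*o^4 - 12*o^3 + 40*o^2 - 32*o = (o + 4)*(o^4 - 6*o^3 + 12*o^2 - 8*o) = (o - 2)*(o + 4)*(o^3 - 4*o^2 + 4*o) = o*(o - 2)*(o + 4)*(o^2 - 4*o + 4) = o*(o - 2)^2*(o + 4)*(o - 2)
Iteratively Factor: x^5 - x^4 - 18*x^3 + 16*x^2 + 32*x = (x)*(x^4 - x^3 - 18*x^2 + 16*x + 32) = x*(x - 2)*(x^3 + x^2 - 16*x - 16) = x*(x - 2)*(x + 4)*(x^2 - 3*x - 4) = x*(x - 2)*(x + 1)*(x + 4)*(x - 4)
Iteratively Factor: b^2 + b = (b)*(b + 1)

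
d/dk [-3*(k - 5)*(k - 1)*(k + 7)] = -9*k^2 - 6*k + 111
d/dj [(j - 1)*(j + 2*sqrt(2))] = 2*j - 1 + 2*sqrt(2)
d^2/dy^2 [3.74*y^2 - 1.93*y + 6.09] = 7.48000000000000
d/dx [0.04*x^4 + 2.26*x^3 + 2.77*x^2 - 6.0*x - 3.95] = 0.16*x^3 + 6.78*x^2 + 5.54*x - 6.0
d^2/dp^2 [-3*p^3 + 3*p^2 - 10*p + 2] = 6 - 18*p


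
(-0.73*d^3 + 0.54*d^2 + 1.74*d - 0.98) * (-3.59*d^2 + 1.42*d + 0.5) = 2.6207*d^5 - 2.9752*d^4 - 5.8448*d^3 + 6.259*d^2 - 0.5216*d - 0.49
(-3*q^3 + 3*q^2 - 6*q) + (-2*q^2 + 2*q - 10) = -3*q^3 + q^2 - 4*q - 10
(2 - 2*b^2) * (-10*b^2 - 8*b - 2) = 20*b^4 + 16*b^3 - 16*b^2 - 16*b - 4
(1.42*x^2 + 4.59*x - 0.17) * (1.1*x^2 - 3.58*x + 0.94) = 1.562*x^4 - 0.0345999999999993*x^3 - 15.2844*x^2 + 4.9232*x - 0.1598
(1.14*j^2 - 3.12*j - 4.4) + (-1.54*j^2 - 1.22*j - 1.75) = -0.4*j^2 - 4.34*j - 6.15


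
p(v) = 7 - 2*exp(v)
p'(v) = -2*exp(v)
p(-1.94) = 6.71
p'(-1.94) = -0.29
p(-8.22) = 7.00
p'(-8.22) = -0.00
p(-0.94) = 6.22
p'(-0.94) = -0.78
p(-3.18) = 6.92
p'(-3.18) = -0.08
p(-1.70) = 6.63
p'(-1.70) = -0.37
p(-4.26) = 6.97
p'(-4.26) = -0.03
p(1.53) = -2.24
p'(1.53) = -9.24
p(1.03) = 1.40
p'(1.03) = -5.60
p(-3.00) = 6.90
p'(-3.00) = -0.10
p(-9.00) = 7.00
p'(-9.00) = 0.00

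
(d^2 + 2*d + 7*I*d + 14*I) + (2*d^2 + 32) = 3*d^2 + 2*d + 7*I*d + 32 + 14*I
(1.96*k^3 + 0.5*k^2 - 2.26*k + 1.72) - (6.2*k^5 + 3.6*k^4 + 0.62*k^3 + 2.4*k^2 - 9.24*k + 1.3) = -6.2*k^5 - 3.6*k^4 + 1.34*k^3 - 1.9*k^2 + 6.98*k + 0.42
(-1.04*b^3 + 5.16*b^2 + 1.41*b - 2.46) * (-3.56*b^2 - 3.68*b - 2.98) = 3.7024*b^5 - 14.5424*b^4 - 20.9092*b^3 - 11.808*b^2 + 4.851*b + 7.3308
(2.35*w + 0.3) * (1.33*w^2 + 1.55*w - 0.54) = 3.1255*w^3 + 4.0415*w^2 - 0.804*w - 0.162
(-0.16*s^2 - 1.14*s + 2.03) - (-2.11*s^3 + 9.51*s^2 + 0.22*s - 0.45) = 2.11*s^3 - 9.67*s^2 - 1.36*s + 2.48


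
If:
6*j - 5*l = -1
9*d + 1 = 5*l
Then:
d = 5*l/9 - 1/9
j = 5*l/6 - 1/6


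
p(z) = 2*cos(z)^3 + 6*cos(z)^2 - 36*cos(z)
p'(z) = -6*sin(z)*cos(z)^2 - 12*sin(z)*cos(z) + 36*sin(z)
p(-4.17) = 19.91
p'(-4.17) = 34.77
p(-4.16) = 20.25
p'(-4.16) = 34.60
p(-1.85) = 10.34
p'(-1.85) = -37.35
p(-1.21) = -11.87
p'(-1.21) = -29.02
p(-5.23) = -16.10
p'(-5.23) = 24.85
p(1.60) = 1.06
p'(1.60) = 36.33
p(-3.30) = 39.47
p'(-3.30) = 6.63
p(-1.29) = -9.47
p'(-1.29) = -30.95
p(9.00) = 36.27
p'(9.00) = 17.29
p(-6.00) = -27.26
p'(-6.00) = 5.29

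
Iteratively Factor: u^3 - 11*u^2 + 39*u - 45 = (u - 5)*(u^2 - 6*u + 9) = (u - 5)*(u - 3)*(u - 3)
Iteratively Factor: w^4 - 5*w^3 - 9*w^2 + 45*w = (w - 5)*(w^3 - 9*w) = (w - 5)*(w + 3)*(w^2 - 3*w) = (w - 5)*(w - 3)*(w + 3)*(w)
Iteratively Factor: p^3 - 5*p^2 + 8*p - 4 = (p - 2)*(p^2 - 3*p + 2) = (p - 2)^2*(p - 1)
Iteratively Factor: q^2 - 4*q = (q)*(q - 4)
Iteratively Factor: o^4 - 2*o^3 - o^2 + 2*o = (o - 2)*(o^3 - o) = (o - 2)*(o - 1)*(o^2 + o) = (o - 2)*(o - 1)*(o + 1)*(o)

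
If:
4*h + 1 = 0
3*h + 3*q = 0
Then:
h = -1/4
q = 1/4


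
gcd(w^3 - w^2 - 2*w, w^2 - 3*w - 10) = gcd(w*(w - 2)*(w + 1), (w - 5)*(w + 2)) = 1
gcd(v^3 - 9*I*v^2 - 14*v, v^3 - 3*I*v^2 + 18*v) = v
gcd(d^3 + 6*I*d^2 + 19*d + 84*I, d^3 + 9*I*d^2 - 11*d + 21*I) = d^2 + 10*I*d - 21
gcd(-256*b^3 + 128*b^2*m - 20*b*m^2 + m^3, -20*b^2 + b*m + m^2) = 4*b - m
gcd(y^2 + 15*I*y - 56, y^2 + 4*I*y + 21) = y + 7*I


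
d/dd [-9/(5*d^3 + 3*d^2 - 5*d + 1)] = 9*(15*d^2 + 6*d - 5)/(5*d^3 + 3*d^2 - 5*d + 1)^2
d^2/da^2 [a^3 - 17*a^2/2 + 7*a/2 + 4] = 6*a - 17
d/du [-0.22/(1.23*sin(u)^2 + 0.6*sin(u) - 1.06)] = (0.5412*sin(u) + 0.132)*cos(u)/(1.23*sin(u)^2 + 0.6*sin(u) - 1.06)^2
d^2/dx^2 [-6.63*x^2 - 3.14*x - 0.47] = -13.2600000000000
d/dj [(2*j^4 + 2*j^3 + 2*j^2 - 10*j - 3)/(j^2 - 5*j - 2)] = (4*j^5 - 28*j^4 - 36*j^3 - 12*j^2 - 2*j + 5)/(j^4 - 10*j^3 + 21*j^2 + 20*j + 4)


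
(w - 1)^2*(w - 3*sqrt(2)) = w^3 - 3*sqrt(2)*w^2 - 2*w^2 + w + 6*sqrt(2)*w - 3*sqrt(2)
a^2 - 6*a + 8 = (a - 4)*(a - 2)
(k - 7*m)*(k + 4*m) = k^2 - 3*k*m - 28*m^2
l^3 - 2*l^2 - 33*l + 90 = (l - 5)*(l - 3)*(l + 6)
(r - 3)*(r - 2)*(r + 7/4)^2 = r^4 - 3*r^3/2 - 135*r^2/16 + 91*r/16 + 147/8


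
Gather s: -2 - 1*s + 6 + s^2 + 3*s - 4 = s^2 + 2*s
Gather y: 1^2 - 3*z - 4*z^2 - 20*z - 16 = -4*z^2 - 23*z - 15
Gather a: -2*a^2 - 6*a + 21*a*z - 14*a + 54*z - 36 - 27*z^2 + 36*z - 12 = -2*a^2 + a*(21*z - 20) - 27*z^2 + 90*z - 48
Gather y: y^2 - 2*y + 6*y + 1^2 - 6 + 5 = y^2 + 4*y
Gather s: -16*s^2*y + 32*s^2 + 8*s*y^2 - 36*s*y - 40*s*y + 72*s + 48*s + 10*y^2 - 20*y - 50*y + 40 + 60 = s^2*(32 - 16*y) + s*(8*y^2 - 76*y + 120) + 10*y^2 - 70*y + 100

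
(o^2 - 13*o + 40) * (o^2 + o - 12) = o^4 - 12*o^3 + 15*o^2 + 196*o - 480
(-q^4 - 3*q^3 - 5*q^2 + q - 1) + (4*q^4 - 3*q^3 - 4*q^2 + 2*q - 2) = 3*q^4 - 6*q^3 - 9*q^2 + 3*q - 3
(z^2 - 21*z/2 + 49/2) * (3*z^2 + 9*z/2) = 3*z^4 - 27*z^3 + 105*z^2/4 + 441*z/4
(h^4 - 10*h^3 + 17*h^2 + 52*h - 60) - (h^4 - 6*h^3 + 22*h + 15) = -4*h^3 + 17*h^2 + 30*h - 75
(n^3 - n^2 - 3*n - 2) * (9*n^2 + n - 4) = 9*n^5 - 8*n^4 - 32*n^3 - 17*n^2 + 10*n + 8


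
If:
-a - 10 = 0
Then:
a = -10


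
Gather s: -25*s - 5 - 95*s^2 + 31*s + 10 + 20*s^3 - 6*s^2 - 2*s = 20*s^3 - 101*s^2 + 4*s + 5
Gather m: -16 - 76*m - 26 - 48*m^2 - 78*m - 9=-48*m^2 - 154*m - 51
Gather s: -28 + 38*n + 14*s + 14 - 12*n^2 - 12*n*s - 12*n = -12*n^2 + 26*n + s*(14 - 12*n) - 14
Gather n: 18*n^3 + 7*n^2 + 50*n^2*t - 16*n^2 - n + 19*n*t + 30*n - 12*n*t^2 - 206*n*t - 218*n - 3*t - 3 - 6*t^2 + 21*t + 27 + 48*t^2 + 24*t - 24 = 18*n^3 + n^2*(50*t - 9) + n*(-12*t^2 - 187*t - 189) + 42*t^2 + 42*t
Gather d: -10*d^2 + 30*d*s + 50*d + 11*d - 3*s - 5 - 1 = -10*d^2 + d*(30*s + 61) - 3*s - 6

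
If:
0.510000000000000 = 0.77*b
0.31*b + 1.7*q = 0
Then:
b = 0.66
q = -0.12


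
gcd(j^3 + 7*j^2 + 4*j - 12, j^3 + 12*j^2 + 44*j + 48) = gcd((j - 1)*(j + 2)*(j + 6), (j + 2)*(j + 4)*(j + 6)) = j^2 + 8*j + 12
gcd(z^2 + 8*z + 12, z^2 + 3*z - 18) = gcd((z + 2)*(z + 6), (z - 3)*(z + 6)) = z + 6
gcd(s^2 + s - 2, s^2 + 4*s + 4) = s + 2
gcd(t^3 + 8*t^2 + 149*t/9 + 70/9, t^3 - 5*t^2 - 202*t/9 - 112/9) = t^2 + 3*t + 14/9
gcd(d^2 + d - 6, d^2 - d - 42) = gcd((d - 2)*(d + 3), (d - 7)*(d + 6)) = 1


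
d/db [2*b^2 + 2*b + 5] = 4*b + 2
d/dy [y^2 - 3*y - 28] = 2*y - 3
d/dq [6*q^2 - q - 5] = 12*q - 1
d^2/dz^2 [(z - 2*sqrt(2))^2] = 2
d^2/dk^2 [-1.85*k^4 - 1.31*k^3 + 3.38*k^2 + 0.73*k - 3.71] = -22.2*k^2 - 7.86*k + 6.76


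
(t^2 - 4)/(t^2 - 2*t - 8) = (t - 2)/(t - 4)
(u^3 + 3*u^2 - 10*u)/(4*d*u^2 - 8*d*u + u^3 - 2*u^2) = (u + 5)/(4*d + u)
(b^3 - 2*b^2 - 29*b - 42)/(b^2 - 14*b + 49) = (b^2 + 5*b + 6)/(b - 7)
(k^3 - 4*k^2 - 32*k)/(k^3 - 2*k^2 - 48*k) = (k + 4)/(k + 6)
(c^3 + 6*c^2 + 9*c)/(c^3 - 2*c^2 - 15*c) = (c + 3)/(c - 5)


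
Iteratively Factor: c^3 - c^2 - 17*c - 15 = (c + 1)*(c^2 - 2*c - 15) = (c + 1)*(c + 3)*(c - 5)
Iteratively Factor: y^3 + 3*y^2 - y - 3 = (y - 1)*(y^2 + 4*y + 3) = (y - 1)*(y + 3)*(y + 1)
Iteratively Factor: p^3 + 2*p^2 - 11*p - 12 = (p + 4)*(p^2 - 2*p - 3) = (p - 3)*(p + 4)*(p + 1)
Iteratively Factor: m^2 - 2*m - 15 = (m + 3)*(m - 5)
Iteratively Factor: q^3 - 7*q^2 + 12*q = (q - 3)*(q^2 - 4*q) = (q - 4)*(q - 3)*(q)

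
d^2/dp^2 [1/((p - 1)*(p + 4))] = 2*((p - 1)^2 + (p - 1)*(p + 4) + (p + 4)^2)/((p - 1)^3*(p + 4)^3)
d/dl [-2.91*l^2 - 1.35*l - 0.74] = -5.82*l - 1.35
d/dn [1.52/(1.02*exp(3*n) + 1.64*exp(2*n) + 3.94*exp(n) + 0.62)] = (-4.6512*exp(2*n) - 4.9856*exp(n) - 5.9888)*exp(n)/(1.02*exp(3*n) + 1.64*exp(2*n) + 3.94*exp(n) + 0.62)^2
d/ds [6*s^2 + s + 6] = 12*s + 1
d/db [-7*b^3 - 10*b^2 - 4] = b*(-21*b - 20)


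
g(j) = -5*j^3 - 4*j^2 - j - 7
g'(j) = -15*j^2 - 8*j - 1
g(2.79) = -149.51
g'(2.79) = -140.08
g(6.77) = -1748.55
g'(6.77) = -742.65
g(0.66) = -10.84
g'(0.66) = -12.81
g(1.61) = -39.84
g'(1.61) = -52.76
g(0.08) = -7.11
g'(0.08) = -1.74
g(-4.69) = 425.51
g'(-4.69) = -293.42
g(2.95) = -173.12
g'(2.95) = -155.14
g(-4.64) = 411.01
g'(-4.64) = -286.82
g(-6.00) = 935.00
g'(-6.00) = -493.00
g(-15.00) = 15983.00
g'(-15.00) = -3256.00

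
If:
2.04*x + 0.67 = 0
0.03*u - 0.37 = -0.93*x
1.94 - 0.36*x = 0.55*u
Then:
No Solution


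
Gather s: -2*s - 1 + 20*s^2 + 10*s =20*s^2 + 8*s - 1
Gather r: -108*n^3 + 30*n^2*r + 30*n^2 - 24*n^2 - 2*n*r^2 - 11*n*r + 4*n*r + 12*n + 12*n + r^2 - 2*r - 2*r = -108*n^3 + 6*n^2 + 24*n + r^2*(1 - 2*n) + r*(30*n^2 - 7*n - 4)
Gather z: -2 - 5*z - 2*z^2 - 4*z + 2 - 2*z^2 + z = -4*z^2 - 8*z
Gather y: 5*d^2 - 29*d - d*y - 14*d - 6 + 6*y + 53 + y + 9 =5*d^2 - 43*d + y*(7 - d) + 56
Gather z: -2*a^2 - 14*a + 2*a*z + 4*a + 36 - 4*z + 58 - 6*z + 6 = -2*a^2 - 10*a + z*(2*a - 10) + 100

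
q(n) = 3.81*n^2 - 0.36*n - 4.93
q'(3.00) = 22.50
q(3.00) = 28.28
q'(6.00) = 45.36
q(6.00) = 130.07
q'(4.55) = 34.31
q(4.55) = 72.31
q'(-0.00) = -0.36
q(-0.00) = -4.93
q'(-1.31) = -10.34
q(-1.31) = 2.08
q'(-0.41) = -3.48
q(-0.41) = -4.14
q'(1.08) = 7.87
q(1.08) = -0.87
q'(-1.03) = -8.21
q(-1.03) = -0.52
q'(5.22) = 39.42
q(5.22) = 97.01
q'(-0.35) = -3.03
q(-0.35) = -4.34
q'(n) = 7.62*n - 0.36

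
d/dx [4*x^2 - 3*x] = 8*x - 3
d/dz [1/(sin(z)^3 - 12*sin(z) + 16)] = -3*(sin(z) + 2)*cos(z)/((sin(z) - 2)^3*(sin(z) + 4)^2)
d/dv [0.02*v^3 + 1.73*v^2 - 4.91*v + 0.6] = 0.06*v^2 + 3.46*v - 4.91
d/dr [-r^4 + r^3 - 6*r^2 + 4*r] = -4*r^3 + 3*r^2 - 12*r + 4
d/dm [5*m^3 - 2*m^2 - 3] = m*(15*m - 4)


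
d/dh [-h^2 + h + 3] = 1 - 2*h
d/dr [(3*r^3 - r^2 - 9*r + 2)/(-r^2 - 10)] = 3*(-r^4 - 33*r^2 + 8*r + 30)/(r^4 + 20*r^2 + 100)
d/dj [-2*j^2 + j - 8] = 1 - 4*j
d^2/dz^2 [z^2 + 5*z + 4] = 2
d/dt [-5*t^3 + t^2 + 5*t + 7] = -15*t^2 + 2*t + 5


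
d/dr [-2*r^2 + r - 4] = 1 - 4*r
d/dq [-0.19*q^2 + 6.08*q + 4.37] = 6.08 - 0.38*q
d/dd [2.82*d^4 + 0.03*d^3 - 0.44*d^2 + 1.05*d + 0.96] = 11.28*d^3 + 0.09*d^2 - 0.88*d + 1.05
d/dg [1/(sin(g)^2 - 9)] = -2*sin(g)*cos(g)/(sin(g)^2 - 9)^2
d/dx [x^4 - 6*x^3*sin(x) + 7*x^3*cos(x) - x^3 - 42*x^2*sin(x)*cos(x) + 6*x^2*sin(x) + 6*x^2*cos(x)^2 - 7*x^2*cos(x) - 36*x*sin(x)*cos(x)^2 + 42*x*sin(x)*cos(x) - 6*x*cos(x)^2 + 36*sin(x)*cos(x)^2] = -7*x^3*sin(x) - 6*x^3*cos(x) + 4*x^3 - 11*x^2*sin(x) - 6*x^2*sin(2*x) + 27*x^2*cos(x) - 42*x^2*cos(2*x) - 3*x^2 + 12*x*sin(x) - 36*x*sin(2*x) - 23*x*cos(x) + 48*x*cos(2*x) - 27*x*cos(3*x) + 6*x + 27*sin(x) + 21*sin(2*x) - 9*sin(3*x) - 27*cos(x) - 3*cos(2*x) + 27*cos(3*x) + 36*sqrt(2)*cos(x + pi/4) - 3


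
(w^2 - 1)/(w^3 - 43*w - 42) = (w - 1)/(w^2 - w - 42)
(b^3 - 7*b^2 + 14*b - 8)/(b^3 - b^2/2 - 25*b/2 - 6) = 2*(b^2 - 3*b + 2)/(2*b^2 + 7*b + 3)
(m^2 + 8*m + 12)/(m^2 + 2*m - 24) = (m + 2)/(m - 4)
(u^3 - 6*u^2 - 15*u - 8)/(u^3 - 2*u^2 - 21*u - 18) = (u^2 - 7*u - 8)/(u^2 - 3*u - 18)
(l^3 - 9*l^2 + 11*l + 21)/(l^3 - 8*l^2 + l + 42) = (l + 1)/(l + 2)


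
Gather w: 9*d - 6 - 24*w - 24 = 9*d - 24*w - 30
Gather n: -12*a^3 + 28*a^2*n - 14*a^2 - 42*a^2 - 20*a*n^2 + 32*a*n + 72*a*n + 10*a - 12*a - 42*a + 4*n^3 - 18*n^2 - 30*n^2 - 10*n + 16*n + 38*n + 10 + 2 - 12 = -12*a^3 - 56*a^2 - 44*a + 4*n^3 + n^2*(-20*a - 48) + n*(28*a^2 + 104*a + 44)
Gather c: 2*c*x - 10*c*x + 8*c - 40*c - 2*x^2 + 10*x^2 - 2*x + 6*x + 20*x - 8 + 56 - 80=c*(-8*x - 32) + 8*x^2 + 24*x - 32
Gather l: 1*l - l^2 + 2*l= -l^2 + 3*l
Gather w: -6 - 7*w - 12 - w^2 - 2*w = -w^2 - 9*w - 18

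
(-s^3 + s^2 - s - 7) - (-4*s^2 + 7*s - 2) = -s^3 + 5*s^2 - 8*s - 5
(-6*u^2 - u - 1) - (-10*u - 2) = -6*u^2 + 9*u + 1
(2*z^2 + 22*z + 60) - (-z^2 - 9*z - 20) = 3*z^2 + 31*z + 80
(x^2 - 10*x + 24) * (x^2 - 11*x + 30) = x^4 - 21*x^3 + 164*x^2 - 564*x + 720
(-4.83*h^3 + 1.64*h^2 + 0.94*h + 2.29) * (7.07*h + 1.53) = -34.1481*h^4 + 4.2049*h^3 + 9.155*h^2 + 17.6285*h + 3.5037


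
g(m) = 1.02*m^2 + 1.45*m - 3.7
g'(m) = 2.04*m + 1.45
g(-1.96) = -2.62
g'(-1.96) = -2.55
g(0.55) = -2.59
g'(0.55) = 2.57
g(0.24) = -3.29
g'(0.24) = 1.94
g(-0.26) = -4.01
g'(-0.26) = 0.92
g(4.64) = 24.99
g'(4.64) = 10.92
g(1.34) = 0.07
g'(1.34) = 4.18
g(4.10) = 19.39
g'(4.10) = 9.81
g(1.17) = -0.61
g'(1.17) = 3.84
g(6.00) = 41.72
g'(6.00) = 13.69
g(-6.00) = 24.32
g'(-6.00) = -10.79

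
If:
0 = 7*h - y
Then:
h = y/7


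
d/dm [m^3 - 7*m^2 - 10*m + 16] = 3*m^2 - 14*m - 10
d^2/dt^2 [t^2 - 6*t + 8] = 2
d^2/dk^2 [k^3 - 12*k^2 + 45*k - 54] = 6*k - 24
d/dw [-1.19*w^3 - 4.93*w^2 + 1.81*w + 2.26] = -3.57*w^2 - 9.86*w + 1.81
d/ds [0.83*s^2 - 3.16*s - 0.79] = 1.66*s - 3.16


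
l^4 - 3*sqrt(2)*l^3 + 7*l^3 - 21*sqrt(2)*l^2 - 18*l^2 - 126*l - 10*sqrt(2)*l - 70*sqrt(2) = (l + 7)*(l - 5*sqrt(2))*(l + sqrt(2))^2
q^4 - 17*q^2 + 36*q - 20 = (q - 2)^2*(q - 1)*(q + 5)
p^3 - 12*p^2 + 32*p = p*(p - 8)*(p - 4)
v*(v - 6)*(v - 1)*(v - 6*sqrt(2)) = v^4 - 6*sqrt(2)*v^3 - 7*v^3 + 6*v^2 + 42*sqrt(2)*v^2 - 36*sqrt(2)*v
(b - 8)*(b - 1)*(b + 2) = b^3 - 7*b^2 - 10*b + 16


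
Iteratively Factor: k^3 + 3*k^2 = (k)*(k^2 + 3*k) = k^2*(k + 3)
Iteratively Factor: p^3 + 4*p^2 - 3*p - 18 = (p + 3)*(p^2 + p - 6) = (p - 2)*(p + 3)*(p + 3)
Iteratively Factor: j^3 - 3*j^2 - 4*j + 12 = (j - 3)*(j^2 - 4) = (j - 3)*(j - 2)*(j + 2)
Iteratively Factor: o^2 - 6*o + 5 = (o - 1)*(o - 5)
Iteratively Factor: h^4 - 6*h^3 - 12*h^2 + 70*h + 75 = (h - 5)*(h^3 - h^2 - 17*h - 15) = (h - 5)*(h + 3)*(h^2 - 4*h - 5) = (h - 5)*(h + 1)*(h + 3)*(h - 5)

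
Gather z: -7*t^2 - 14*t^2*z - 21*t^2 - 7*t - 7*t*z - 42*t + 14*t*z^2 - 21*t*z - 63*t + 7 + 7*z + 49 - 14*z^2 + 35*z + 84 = -28*t^2 - 112*t + z^2*(14*t - 14) + z*(-14*t^2 - 28*t + 42) + 140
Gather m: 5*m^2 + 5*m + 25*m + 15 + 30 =5*m^2 + 30*m + 45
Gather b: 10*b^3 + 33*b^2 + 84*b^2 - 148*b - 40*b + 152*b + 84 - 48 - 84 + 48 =10*b^3 + 117*b^2 - 36*b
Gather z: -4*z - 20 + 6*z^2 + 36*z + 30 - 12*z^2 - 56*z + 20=-6*z^2 - 24*z + 30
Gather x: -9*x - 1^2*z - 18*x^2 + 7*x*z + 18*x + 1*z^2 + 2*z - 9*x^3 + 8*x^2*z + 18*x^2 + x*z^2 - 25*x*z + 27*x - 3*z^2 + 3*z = -9*x^3 + 8*x^2*z + x*(z^2 - 18*z + 36) - 2*z^2 + 4*z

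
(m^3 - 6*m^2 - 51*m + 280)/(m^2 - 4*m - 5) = (m^2 - m - 56)/(m + 1)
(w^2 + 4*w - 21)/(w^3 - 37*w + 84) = 1/(w - 4)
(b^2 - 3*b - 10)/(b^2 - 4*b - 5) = (b + 2)/(b + 1)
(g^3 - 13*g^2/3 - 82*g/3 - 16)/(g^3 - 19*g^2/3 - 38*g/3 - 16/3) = (g + 3)/(g + 1)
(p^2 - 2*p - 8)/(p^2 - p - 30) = (-p^2 + 2*p + 8)/(-p^2 + p + 30)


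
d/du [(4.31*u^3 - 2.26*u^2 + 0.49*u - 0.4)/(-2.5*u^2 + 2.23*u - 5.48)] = (-10.775*u^4 + 19.2226*u^3 - 74.6712*u^2 + 22.7696*u - 1.7932)/(6.25*u^4 - 11.15*u^3 + 32.3729*u^2 - 24.4408*u + 30.0304)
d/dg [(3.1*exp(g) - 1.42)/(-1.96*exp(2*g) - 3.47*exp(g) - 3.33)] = (6.076*exp(2*g) - 5.5664*exp(g) - 15.2504)*exp(g)/(3.8416*exp(4*g) + 13.6024*exp(3*g) + 25.0945*exp(2*g) + 23.1102*exp(g) + 11.0889)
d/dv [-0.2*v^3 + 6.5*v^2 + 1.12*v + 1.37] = -0.6*v^2 + 13.0*v + 1.12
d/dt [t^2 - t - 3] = 2*t - 1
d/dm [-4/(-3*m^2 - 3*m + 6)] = 4*(-2*m - 1)/(3*(m^2 + m - 2)^2)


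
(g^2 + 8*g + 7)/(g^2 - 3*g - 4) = (g + 7)/(g - 4)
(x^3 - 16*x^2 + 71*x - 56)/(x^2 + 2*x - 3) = (x^2 - 15*x + 56)/(x + 3)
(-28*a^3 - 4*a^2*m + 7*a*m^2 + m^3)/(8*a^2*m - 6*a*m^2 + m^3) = (-14*a^2 - 9*a*m - m^2)/(m*(4*a - m))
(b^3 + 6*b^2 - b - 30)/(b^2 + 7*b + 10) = (b^2 + b - 6)/(b + 2)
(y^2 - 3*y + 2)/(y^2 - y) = (y - 2)/y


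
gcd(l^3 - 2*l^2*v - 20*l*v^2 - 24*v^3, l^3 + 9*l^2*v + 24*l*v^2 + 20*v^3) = l^2 + 4*l*v + 4*v^2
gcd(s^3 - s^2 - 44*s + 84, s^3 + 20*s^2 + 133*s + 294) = s + 7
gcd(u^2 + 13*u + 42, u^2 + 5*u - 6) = u + 6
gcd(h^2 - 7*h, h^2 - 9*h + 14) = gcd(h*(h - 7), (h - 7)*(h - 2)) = h - 7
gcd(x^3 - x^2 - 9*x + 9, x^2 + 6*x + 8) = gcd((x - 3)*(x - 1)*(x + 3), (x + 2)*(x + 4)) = 1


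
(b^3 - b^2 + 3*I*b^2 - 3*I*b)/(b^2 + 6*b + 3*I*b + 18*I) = b*(b - 1)/(b + 6)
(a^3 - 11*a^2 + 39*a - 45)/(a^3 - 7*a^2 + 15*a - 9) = (a - 5)/(a - 1)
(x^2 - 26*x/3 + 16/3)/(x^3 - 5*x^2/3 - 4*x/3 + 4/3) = (x - 8)/(x^2 - x - 2)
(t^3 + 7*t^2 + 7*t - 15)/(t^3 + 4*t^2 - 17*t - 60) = (t - 1)/(t - 4)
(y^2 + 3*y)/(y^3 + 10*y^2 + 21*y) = 1/(y + 7)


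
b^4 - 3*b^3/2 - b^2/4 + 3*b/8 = b*(b - 3/2)*(b - 1/2)*(b + 1/2)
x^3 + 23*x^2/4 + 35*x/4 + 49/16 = (x + 1/2)*(x + 7/4)*(x + 7/2)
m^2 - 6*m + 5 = (m - 5)*(m - 1)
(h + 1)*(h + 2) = h^2 + 3*h + 2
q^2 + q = q*(q + 1)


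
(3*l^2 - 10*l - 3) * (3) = 9*l^2 - 30*l - 9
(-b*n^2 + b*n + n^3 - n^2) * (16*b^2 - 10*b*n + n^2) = -16*b^3*n^2 + 16*b^3*n + 26*b^2*n^3 - 26*b^2*n^2 - 11*b*n^4 + 11*b*n^3 + n^5 - n^4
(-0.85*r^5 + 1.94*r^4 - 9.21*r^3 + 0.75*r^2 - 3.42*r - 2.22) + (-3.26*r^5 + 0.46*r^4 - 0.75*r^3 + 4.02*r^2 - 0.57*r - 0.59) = -4.11*r^5 + 2.4*r^4 - 9.96*r^3 + 4.77*r^2 - 3.99*r - 2.81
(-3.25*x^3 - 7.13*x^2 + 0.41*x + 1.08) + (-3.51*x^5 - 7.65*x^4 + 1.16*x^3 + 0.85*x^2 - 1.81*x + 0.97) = -3.51*x^5 - 7.65*x^4 - 2.09*x^3 - 6.28*x^2 - 1.4*x + 2.05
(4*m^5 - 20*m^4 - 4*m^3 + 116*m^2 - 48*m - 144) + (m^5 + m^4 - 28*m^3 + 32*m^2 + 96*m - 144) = 5*m^5 - 19*m^4 - 32*m^3 + 148*m^2 + 48*m - 288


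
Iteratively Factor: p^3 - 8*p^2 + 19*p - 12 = (p - 3)*(p^2 - 5*p + 4) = (p - 4)*(p - 3)*(p - 1)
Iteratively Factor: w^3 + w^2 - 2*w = (w)*(w^2 + w - 2) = w*(w + 2)*(w - 1)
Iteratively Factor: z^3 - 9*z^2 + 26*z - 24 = (z - 2)*(z^2 - 7*z + 12) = (z - 3)*(z - 2)*(z - 4)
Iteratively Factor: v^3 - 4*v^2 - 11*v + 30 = (v - 5)*(v^2 + v - 6) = (v - 5)*(v - 2)*(v + 3)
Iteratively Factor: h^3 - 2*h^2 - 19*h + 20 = (h - 5)*(h^2 + 3*h - 4) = (h - 5)*(h - 1)*(h + 4)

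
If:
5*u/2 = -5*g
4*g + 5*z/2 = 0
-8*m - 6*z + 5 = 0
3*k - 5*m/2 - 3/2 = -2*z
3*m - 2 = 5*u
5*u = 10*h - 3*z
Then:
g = 5/544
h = -37/2720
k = 1697/1632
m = 173/272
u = -5/272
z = -1/68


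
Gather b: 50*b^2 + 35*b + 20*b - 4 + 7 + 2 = 50*b^2 + 55*b + 5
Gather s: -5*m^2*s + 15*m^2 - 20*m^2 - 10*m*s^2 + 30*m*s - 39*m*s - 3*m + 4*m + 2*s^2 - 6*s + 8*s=-5*m^2 + m + s^2*(2 - 10*m) + s*(-5*m^2 - 9*m + 2)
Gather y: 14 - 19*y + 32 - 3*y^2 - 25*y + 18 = -3*y^2 - 44*y + 64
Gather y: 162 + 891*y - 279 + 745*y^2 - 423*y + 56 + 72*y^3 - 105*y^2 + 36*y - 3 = 72*y^3 + 640*y^2 + 504*y - 64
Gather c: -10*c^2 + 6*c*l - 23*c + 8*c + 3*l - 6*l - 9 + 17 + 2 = -10*c^2 + c*(6*l - 15) - 3*l + 10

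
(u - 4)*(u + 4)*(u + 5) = u^3 + 5*u^2 - 16*u - 80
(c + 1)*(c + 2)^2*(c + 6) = c^4 + 11*c^3 + 38*c^2 + 52*c + 24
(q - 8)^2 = q^2 - 16*q + 64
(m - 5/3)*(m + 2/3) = m^2 - m - 10/9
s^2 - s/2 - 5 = (s - 5/2)*(s + 2)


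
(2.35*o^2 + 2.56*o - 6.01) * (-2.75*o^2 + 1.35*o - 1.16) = -6.4625*o^4 - 3.8675*o^3 + 17.2575*o^2 - 11.0831*o + 6.9716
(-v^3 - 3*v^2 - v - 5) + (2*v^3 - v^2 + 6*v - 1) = v^3 - 4*v^2 + 5*v - 6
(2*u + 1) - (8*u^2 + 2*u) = 1 - 8*u^2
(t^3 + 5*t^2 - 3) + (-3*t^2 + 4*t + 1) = t^3 + 2*t^2 + 4*t - 2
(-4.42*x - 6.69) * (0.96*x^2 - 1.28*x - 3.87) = -4.2432*x^3 - 0.7648*x^2 + 25.6686*x + 25.8903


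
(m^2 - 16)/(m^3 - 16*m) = 1/m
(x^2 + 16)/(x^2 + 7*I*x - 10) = (x^2 + 16)/(x^2 + 7*I*x - 10)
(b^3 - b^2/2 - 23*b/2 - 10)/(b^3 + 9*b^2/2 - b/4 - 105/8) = 4*(b^2 - 3*b - 4)/(4*b^2 + 8*b - 21)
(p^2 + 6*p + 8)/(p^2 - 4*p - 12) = (p + 4)/(p - 6)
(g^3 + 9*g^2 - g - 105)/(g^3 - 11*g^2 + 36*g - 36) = (g^2 + 12*g + 35)/(g^2 - 8*g + 12)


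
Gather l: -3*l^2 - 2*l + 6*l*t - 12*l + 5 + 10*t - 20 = -3*l^2 + l*(6*t - 14) + 10*t - 15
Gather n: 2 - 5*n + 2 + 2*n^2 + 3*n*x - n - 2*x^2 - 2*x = 2*n^2 + n*(3*x - 6) - 2*x^2 - 2*x + 4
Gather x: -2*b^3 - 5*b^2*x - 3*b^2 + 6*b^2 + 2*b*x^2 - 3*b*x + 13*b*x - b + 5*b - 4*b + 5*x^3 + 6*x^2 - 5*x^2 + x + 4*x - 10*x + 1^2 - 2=-2*b^3 + 3*b^2 + 5*x^3 + x^2*(2*b + 1) + x*(-5*b^2 + 10*b - 5) - 1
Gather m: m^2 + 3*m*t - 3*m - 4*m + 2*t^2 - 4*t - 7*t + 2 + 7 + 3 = m^2 + m*(3*t - 7) + 2*t^2 - 11*t + 12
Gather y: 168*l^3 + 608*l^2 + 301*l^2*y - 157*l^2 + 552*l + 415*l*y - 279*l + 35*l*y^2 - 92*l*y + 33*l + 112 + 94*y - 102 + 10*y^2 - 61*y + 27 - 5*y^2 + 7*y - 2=168*l^3 + 451*l^2 + 306*l + y^2*(35*l + 5) + y*(301*l^2 + 323*l + 40) + 35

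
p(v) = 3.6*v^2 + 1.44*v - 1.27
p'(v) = 7.2*v + 1.44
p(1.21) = 5.74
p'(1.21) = 10.15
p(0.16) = -0.95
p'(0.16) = 2.59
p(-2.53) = 18.13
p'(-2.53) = -16.78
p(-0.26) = -1.40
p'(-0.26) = -0.43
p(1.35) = 7.24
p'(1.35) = 11.16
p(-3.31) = 33.41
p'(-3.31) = -22.39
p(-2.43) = 16.49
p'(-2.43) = -16.06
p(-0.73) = -0.40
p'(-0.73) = -3.82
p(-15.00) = 787.13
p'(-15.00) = -106.56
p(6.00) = 136.97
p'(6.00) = 44.64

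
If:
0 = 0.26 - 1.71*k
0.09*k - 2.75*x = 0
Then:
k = 0.15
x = 0.00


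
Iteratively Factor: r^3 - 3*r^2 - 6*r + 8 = (r - 1)*(r^2 - 2*r - 8) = (r - 1)*(r + 2)*(r - 4)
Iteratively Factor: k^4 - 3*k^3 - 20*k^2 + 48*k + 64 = (k + 1)*(k^3 - 4*k^2 - 16*k + 64) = (k + 1)*(k + 4)*(k^2 - 8*k + 16) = (k - 4)*(k + 1)*(k + 4)*(k - 4)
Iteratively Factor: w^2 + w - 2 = (w - 1)*(w + 2)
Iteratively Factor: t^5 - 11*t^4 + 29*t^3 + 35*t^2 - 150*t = (t - 3)*(t^4 - 8*t^3 + 5*t^2 + 50*t) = (t - 5)*(t - 3)*(t^3 - 3*t^2 - 10*t) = (t - 5)*(t - 3)*(t + 2)*(t^2 - 5*t) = t*(t - 5)*(t - 3)*(t + 2)*(t - 5)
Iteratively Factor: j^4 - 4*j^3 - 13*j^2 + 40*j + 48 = (j + 1)*(j^3 - 5*j^2 - 8*j + 48) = (j - 4)*(j + 1)*(j^2 - j - 12) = (j - 4)*(j + 1)*(j + 3)*(j - 4)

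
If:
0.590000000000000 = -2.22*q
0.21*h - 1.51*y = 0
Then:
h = 7.19047619047619*y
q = -0.27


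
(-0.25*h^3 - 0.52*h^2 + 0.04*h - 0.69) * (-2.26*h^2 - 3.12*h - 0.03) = 0.565*h^5 + 1.9552*h^4 + 1.5395*h^3 + 1.4502*h^2 + 2.1516*h + 0.0207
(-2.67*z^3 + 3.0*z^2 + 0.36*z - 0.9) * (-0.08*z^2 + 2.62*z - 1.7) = 0.2136*z^5 - 7.2354*z^4 + 12.3702*z^3 - 4.0848*z^2 - 2.97*z + 1.53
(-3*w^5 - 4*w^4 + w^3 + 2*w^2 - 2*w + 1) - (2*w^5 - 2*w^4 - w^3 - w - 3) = -5*w^5 - 2*w^4 + 2*w^3 + 2*w^2 - w + 4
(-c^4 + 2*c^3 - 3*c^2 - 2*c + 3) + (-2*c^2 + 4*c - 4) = -c^4 + 2*c^3 - 5*c^2 + 2*c - 1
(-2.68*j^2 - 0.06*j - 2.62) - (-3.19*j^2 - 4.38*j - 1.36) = 0.51*j^2 + 4.32*j - 1.26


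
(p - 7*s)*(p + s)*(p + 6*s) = p^3 - 43*p*s^2 - 42*s^3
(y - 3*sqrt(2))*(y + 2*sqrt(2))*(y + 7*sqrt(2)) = y^3 + 6*sqrt(2)*y^2 - 26*y - 84*sqrt(2)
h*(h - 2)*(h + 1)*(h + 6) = h^4 + 5*h^3 - 8*h^2 - 12*h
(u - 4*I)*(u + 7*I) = u^2 + 3*I*u + 28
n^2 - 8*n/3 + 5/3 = (n - 5/3)*(n - 1)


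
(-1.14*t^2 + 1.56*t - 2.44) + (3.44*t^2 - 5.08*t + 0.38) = 2.3*t^2 - 3.52*t - 2.06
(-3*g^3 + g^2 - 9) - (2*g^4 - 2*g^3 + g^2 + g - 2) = -2*g^4 - g^3 - g - 7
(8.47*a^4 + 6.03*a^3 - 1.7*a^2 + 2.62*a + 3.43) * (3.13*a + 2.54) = 26.5111*a^5 + 40.3877*a^4 + 9.9952*a^3 + 3.8826*a^2 + 17.3907*a + 8.7122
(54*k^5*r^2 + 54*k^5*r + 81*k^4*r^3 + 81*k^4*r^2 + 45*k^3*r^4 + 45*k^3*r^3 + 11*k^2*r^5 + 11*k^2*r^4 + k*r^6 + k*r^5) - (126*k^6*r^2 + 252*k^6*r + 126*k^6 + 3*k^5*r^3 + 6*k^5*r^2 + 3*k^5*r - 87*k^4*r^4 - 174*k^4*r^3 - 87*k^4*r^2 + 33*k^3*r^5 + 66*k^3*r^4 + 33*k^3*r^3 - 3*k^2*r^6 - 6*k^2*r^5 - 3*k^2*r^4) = -126*k^6*r^2 - 252*k^6*r - 126*k^6 - 3*k^5*r^3 + 48*k^5*r^2 + 51*k^5*r + 87*k^4*r^4 + 255*k^4*r^3 + 168*k^4*r^2 - 33*k^3*r^5 - 21*k^3*r^4 + 12*k^3*r^3 + 3*k^2*r^6 + 17*k^2*r^5 + 14*k^2*r^4 + k*r^6 + k*r^5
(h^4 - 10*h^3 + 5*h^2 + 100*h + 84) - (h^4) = -10*h^3 + 5*h^2 + 100*h + 84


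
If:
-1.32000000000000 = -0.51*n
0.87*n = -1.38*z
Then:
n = 2.59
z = -1.63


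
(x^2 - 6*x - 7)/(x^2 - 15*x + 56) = (x + 1)/(x - 8)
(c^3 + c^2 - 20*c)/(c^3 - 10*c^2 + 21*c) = (c^2 + c - 20)/(c^2 - 10*c + 21)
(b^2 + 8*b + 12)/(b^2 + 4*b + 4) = (b + 6)/(b + 2)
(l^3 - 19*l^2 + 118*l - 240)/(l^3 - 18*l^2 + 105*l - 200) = (l - 6)/(l - 5)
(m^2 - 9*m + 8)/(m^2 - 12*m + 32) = (m - 1)/(m - 4)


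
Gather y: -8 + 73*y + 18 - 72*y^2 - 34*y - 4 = -72*y^2 + 39*y + 6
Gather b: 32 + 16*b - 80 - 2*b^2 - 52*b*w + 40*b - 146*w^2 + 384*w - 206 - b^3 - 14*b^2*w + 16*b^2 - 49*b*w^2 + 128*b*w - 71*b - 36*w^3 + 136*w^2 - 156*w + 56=-b^3 + b^2*(14 - 14*w) + b*(-49*w^2 + 76*w - 15) - 36*w^3 - 10*w^2 + 228*w - 198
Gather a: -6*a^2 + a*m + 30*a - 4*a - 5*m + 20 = -6*a^2 + a*(m + 26) - 5*m + 20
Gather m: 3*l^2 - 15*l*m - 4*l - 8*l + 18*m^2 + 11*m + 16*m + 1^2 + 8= 3*l^2 - 12*l + 18*m^2 + m*(27 - 15*l) + 9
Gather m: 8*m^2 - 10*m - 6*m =8*m^2 - 16*m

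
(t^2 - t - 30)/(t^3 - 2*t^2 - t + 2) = (t^2 - t - 30)/(t^3 - 2*t^2 - t + 2)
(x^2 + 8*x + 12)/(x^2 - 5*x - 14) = (x + 6)/(x - 7)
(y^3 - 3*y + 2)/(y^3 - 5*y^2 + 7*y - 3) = (y + 2)/(y - 3)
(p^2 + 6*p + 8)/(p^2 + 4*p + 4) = (p + 4)/(p + 2)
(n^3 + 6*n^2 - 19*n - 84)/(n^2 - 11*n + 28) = (n^2 + 10*n + 21)/(n - 7)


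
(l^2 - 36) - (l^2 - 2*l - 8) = 2*l - 28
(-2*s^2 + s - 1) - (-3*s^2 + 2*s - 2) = s^2 - s + 1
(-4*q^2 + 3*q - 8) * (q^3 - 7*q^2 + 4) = -4*q^5 + 31*q^4 - 29*q^3 + 40*q^2 + 12*q - 32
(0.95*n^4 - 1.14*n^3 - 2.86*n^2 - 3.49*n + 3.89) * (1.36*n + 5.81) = 1.292*n^5 + 3.9691*n^4 - 10.513*n^3 - 21.363*n^2 - 14.9865*n + 22.6009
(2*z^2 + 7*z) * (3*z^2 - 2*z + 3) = 6*z^4 + 17*z^3 - 8*z^2 + 21*z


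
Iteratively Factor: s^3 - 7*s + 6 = (s - 2)*(s^2 + 2*s - 3) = (s - 2)*(s - 1)*(s + 3)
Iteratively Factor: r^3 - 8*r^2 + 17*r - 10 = (r - 5)*(r^2 - 3*r + 2) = (r - 5)*(r - 1)*(r - 2)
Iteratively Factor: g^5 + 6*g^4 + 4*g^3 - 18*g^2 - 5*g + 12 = (g - 1)*(g^4 + 7*g^3 + 11*g^2 - 7*g - 12) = (g - 1)*(g + 3)*(g^3 + 4*g^2 - g - 4) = (g - 1)*(g + 3)*(g + 4)*(g^2 - 1) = (g - 1)*(g + 1)*(g + 3)*(g + 4)*(g - 1)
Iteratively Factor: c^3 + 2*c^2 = (c)*(c^2 + 2*c) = c^2*(c + 2)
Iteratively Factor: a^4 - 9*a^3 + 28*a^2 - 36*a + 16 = (a - 2)*(a^3 - 7*a^2 + 14*a - 8) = (a - 2)^2*(a^2 - 5*a + 4) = (a - 2)^2*(a - 1)*(a - 4)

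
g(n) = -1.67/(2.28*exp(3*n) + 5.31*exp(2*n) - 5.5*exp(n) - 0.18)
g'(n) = -1.67*(-6.84*exp(3*n) - 10.62*exp(2*n) + 5.5*exp(n))/(2.28*exp(3*n) + 5.31*exp(2*n) - 5.5*exp(n) - 0.18)^2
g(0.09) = -0.53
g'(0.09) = 2.64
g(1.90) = -0.00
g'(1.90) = 0.01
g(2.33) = -0.00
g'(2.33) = 0.00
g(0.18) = -0.35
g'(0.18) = 1.50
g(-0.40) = 2.10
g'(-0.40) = 8.33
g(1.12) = -0.02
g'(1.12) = 0.05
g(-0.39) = 2.19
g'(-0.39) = 9.40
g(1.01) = -0.02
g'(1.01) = 0.07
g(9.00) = 0.00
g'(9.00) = 0.00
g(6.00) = 0.00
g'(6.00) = 0.00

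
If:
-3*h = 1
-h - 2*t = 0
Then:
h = -1/3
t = 1/6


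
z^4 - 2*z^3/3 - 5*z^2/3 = z^2*(z - 5/3)*(z + 1)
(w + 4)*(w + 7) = w^2 + 11*w + 28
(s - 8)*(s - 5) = s^2 - 13*s + 40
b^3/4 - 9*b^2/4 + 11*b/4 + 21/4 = (b/4 + 1/4)*(b - 7)*(b - 3)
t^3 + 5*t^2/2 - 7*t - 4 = (t - 2)*(t + 1/2)*(t + 4)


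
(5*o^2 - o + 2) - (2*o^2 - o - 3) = 3*o^2 + 5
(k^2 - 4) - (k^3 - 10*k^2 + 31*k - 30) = -k^3 + 11*k^2 - 31*k + 26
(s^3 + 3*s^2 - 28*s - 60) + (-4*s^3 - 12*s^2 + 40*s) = -3*s^3 - 9*s^2 + 12*s - 60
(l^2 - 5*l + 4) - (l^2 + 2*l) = 4 - 7*l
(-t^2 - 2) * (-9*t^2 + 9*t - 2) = 9*t^4 - 9*t^3 + 20*t^2 - 18*t + 4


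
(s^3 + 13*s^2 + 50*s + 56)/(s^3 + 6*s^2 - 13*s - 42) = (s + 4)/(s - 3)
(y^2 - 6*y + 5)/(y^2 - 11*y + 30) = (y - 1)/(y - 6)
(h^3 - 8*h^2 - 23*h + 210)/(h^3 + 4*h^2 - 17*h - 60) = (h^2 - 13*h + 42)/(h^2 - h - 12)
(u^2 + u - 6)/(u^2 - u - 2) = (u + 3)/(u + 1)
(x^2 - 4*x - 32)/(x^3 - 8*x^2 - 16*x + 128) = 1/(x - 4)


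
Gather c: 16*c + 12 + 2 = 16*c + 14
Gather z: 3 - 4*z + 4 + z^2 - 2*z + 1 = z^2 - 6*z + 8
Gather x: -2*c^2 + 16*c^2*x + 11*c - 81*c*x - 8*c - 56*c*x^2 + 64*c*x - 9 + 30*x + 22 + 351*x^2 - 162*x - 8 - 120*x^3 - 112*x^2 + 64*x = -2*c^2 + 3*c - 120*x^3 + x^2*(239 - 56*c) + x*(16*c^2 - 17*c - 68) + 5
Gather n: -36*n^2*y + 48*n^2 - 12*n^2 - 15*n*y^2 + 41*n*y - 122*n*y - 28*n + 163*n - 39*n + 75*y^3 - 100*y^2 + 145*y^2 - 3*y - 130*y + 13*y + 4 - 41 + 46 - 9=n^2*(36 - 36*y) + n*(-15*y^2 - 81*y + 96) + 75*y^3 + 45*y^2 - 120*y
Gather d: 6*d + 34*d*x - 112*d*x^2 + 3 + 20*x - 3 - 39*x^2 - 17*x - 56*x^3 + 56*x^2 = d*(-112*x^2 + 34*x + 6) - 56*x^3 + 17*x^2 + 3*x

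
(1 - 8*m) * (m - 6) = -8*m^2 + 49*m - 6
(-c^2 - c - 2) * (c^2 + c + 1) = -c^4 - 2*c^3 - 4*c^2 - 3*c - 2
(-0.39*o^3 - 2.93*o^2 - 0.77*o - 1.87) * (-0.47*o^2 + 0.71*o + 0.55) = 0.1833*o^5 + 1.1002*o^4 - 1.9329*o^3 - 1.2793*o^2 - 1.7512*o - 1.0285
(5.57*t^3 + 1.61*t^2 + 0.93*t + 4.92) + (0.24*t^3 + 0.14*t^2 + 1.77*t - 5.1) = 5.81*t^3 + 1.75*t^2 + 2.7*t - 0.18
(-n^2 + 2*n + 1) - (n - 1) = -n^2 + n + 2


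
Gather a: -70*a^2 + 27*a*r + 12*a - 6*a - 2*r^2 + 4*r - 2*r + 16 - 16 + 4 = -70*a^2 + a*(27*r + 6) - 2*r^2 + 2*r + 4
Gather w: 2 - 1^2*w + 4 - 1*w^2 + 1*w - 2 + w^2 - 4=0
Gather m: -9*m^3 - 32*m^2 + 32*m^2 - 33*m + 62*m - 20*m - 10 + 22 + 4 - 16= -9*m^3 + 9*m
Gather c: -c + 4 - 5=-c - 1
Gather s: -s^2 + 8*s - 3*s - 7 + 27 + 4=-s^2 + 5*s + 24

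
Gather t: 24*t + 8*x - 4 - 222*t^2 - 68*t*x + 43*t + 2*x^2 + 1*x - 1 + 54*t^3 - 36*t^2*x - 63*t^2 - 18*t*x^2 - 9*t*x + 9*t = 54*t^3 + t^2*(-36*x - 285) + t*(-18*x^2 - 77*x + 76) + 2*x^2 + 9*x - 5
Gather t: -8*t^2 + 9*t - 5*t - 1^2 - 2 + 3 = -8*t^2 + 4*t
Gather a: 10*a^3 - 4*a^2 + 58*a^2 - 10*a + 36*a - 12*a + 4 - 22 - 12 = 10*a^3 + 54*a^2 + 14*a - 30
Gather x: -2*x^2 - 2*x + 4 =-2*x^2 - 2*x + 4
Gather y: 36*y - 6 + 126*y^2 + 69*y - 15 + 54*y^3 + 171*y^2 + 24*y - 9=54*y^3 + 297*y^2 + 129*y - 30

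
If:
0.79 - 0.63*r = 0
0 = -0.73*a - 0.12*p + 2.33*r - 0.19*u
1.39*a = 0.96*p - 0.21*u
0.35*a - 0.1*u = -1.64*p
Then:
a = -2.13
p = 1.82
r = 1.25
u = 22.40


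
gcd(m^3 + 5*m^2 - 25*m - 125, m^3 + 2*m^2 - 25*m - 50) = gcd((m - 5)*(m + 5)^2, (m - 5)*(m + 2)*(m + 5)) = m^2 - 25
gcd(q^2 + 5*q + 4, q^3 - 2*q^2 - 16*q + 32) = q + 4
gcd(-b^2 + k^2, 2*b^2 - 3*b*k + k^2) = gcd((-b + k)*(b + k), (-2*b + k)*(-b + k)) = b - k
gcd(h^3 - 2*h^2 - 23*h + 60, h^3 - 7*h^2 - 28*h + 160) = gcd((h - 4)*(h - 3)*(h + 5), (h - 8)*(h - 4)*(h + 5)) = h^2 + h - 20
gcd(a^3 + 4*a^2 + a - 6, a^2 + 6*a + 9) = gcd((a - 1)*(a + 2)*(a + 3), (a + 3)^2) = a + 3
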